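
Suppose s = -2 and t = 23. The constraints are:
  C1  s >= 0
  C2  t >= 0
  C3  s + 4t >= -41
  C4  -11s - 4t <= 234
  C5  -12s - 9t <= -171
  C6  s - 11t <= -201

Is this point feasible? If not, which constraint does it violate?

not feasible — violates C1

Constraint C1: s = -2, which is not ≥ 0. All other constraints are satisfied.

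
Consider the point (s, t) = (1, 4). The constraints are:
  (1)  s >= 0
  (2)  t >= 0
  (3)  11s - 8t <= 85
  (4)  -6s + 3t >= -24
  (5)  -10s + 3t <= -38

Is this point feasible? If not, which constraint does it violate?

not feasible — violates (5)

Constraint (5): -10s + 3t = 2, which is not ≤ -38. All other constraints are satisfied.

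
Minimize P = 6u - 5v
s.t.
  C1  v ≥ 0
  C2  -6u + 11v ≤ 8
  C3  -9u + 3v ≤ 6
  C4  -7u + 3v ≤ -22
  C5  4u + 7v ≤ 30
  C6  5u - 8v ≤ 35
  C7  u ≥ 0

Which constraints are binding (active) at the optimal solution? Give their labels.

C4 and C5

Extreme points and P = 6u - 5v:
  (22/7, 0) → P = 132/7
  (7, 0) → P = 42
  (4, 2) → P = 14
  (485/67, 10/67) → P = 2860/67

The minimum is at (4, 2). Substituting into each constraint, equality holds for C4 and C5; the remaining constraints have slack.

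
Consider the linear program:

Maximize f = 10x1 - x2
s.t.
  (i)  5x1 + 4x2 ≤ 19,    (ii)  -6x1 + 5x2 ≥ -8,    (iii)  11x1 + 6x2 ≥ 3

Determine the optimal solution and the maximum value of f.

x1 = 127/49, x2 = 74/49, maximum f = 1196/49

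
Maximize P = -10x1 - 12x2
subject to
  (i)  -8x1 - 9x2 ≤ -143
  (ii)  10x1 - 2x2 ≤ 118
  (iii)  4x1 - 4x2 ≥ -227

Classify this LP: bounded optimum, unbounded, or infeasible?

bounded optimum

Corner points and P = -10x1 - 12x2:
  (674/53, 243/53) → P = -9656/53
  (-1471/68, 597/17) → P = -6973/34
  (463/16, 1371/16) → P = -10541/8
The feasible region has finitely many vertices and no improving ray; the maximum is -9656/53 at (674/53, 243/53).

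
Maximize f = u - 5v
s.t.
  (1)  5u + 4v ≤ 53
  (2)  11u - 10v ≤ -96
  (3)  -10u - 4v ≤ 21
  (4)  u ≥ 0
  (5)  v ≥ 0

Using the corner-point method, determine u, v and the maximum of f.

u = 0, v = 48/5, maximum f = -48

Feasible corners and f = u - 5v:
  (73/47, 1063/94) → f = -5169/94
  (0, 53/4) → f = -265/4
  (0, 48/5) → f = -48

The optimum lies where 11u - 10v = -96 and u = 0.
Solving simultaneously gives u = 0, v = 48/5.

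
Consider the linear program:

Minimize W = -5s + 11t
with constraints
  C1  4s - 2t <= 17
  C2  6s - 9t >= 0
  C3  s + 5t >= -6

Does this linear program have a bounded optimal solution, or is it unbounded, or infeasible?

bounded optimum

Feasible corners and W = -5s + 11t:
  (51/8, 17/4) → W = 119/8
  (73/22, -41/22) → W = -408/11
  (-18/13, -12/13) → W = -42/13
The feasible region has finitely many vertices and no improving ray; the minimum is -408/11 at (73/22, -41/22).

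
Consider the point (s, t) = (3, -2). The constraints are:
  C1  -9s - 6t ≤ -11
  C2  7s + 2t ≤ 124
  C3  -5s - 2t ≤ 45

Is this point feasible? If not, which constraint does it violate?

C1: -15 ≤ -11 ✓
C2: 17 ≤ 124 ✓
C3: -11 ≤ 45 ✓

feasible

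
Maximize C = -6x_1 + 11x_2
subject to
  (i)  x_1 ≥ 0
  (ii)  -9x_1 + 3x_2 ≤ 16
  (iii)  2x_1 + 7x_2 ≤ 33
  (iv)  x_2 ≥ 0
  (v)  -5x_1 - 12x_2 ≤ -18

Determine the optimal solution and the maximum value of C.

x_1 = 0, x_2 = 33/7, maximum C = 363/7

Vertices and C = -6x_1 + 11x_2:
  (0, 33/7) → C = 363/7
  (0, 3/2) → C = 33/2
  (33/2, 0) → C = -99
  (18/5, 0) → C = -108/5

The binding constraints are x_1 = 0 and 2x_1 + 7x_2 = 33.
Solving simultaneously gives x_1 = 0, x_2 = 33/7.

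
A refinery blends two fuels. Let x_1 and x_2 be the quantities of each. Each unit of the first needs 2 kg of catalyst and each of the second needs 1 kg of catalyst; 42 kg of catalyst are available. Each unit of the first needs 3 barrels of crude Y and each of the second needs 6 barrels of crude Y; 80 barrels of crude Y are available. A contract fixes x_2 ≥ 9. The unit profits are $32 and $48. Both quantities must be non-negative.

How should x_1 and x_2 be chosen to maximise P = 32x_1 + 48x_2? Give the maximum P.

x_1 = 26/3, x_2 = 9, maximum P = 2128/3

Corner points and P = 32x_1 + 48x_2:
  (0, 40/3) → P = 640
  (0, 9) → P = 432
  (26/3, 9) → P = 2128/3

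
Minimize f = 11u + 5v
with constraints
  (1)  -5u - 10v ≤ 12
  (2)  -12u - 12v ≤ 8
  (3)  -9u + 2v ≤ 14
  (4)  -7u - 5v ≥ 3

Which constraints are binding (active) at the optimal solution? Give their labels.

Extreme points and f = 11u + 5v:
  (-46/33, 8/11) → f = -386/33
  (1/6, -5/6) → f = -7/3
  (-76/59, 71/59) → f = -481/59

The minimum is at (-46/33, 8/11). Substituting into each constraint, equality holds for (2) and (3); the remaining constraints have slack.

(2) and (3)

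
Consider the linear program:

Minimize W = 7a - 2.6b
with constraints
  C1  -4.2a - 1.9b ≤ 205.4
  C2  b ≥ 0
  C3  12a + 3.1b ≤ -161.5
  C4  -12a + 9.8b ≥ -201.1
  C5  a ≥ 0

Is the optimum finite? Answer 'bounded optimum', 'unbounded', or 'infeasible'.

infeasible

The boundaries -4.2a - 1.9b = 205.4 and b = 0 meet at (-1027/21, 0), but that point violates a ≥ 0. Every candidate vertex is excluded by some other constraint, so the feasible region is empty.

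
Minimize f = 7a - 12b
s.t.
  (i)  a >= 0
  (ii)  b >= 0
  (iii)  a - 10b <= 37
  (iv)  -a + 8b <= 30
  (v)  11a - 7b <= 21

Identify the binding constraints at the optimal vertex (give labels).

(i) and (iv)

Corner points and f = 7a - 12b:
  (0, 0) → f = 0
  (0, 15/4) → f = -45
  (21/11, 0) → f = 147/11
  (14/3, 13/3) → f = -58/3

The minimum is at (0, 15/4). Substituting into each constraint, equality holds for (i) and (iv); the remaining constraints have slack.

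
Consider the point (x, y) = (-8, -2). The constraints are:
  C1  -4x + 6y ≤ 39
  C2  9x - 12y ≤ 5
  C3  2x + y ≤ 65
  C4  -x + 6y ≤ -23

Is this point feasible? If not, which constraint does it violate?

not feasible — violates C4

Constraint C4: -x + 6y = -4, which is not ≤ -23. All other constraints are satisfied.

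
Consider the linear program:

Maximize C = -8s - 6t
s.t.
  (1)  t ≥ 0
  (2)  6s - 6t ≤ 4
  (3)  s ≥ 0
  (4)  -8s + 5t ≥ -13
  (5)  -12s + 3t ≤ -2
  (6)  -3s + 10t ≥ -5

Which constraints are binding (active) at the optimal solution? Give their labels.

(1) and (5)

Corner points and C = -8s - 6t:
  (2/3, 0) → C = -16/3
  (1/6, 0) → C = -4/3
  (29/9, 23/9) → C = -370/9
The feasible region is unbounded (it extends along (5, 8), (1, 4)), but C strictly decreases along every unbounded feasible direction, so there is no improving ray and the maximum is attained at a vertex.

The maximum is at (1/6, 0). Substituting into each constraint, equality holds for (1) and (5); the remaining constraints have slack.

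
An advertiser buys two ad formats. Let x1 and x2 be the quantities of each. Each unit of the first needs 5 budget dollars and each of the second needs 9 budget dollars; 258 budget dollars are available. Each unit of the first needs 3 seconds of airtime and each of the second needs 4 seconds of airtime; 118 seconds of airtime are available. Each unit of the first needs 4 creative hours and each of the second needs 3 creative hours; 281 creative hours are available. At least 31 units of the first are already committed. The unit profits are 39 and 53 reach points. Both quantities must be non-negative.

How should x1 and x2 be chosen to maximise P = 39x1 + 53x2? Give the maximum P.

Corner points and P = 39x1 + 53x2:
  (118/3, 0) → P = 1534
  (31, 0) → P = 1209
  (31, 25/4) → P = 6161/4

At the optimal vertex, 3x1 + 4x2 = 118 and x1 = 31.
Solving simultaneously gives x1 = 31, x2 = 25/4.

x1 = 31, x2 = 25/4, maximum P = 6161/4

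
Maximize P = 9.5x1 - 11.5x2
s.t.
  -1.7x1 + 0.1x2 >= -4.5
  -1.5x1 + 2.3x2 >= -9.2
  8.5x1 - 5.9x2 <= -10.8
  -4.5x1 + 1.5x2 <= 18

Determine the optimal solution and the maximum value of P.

x1 = -150/23, x2 = -174/23, maximum P = 576/23

The optimum lies where 8.5x1 - 5.9x2 = -10.8 and -4.5x1 + 1.5x2 = 18.
Solving simultaneously gives x1 = -150/23, x2 = -174/23.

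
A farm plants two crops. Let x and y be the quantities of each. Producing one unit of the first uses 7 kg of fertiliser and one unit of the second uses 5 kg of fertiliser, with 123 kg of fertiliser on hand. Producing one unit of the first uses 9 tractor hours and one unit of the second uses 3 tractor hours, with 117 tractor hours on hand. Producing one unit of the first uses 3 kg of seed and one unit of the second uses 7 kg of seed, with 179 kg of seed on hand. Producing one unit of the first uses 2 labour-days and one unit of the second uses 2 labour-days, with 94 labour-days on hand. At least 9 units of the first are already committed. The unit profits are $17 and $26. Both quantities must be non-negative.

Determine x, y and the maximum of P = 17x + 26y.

x = 9, y = 12, maximum P = 465

Corner points and P = 17x + 26y:
  (13, 0) → P = 221
  (9, 0) → P = 153
  (9, 12) → P = 465

The binding constraints are 7x + 5y = 123 and 9x + 3y = 117.
Solving simultaneously gives x = 9, y = 12.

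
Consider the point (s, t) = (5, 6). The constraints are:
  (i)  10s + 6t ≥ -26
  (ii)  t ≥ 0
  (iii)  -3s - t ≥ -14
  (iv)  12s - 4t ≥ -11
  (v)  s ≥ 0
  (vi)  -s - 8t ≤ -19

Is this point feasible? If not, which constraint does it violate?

not feasible — violates (iii)

Constraint (iii): -3s - t = -21, which is not ≥ -14. All other constraints are satisfied.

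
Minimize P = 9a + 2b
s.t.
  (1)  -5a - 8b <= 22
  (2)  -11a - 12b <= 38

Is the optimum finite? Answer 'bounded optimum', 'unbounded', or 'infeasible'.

unbounded

From the feasible point (-10/7, -13/7), moving in the direction (-12, 11) keeps every constraint satisfied while P decreases without bound.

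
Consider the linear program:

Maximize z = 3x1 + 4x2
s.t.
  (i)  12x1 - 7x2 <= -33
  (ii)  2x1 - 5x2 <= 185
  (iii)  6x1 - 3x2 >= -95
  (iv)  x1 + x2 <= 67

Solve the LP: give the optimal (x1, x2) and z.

x1 = 106/9, x2 = 497/9, maximum z = 2306/9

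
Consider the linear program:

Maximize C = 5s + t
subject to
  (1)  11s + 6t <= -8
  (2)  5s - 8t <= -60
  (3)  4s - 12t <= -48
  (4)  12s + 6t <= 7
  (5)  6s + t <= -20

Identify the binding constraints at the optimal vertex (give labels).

Corner points and C = 5s + t:
  (-112/25, 172/25) → C = -388/25
  (-12, 0) → C = -60
  (-220/53, 260/53) → C = -840/53
The feasible region is unbounded (it extends along (-6, 11), (-3, -1)), but C strictly decreases along every unbounded feasible direction, so there is no improving ray and the maximum is attained at a vertex.

The maximum is at (-112/25, 172/25). Substituting into each constraint, equality holds for (1) and (5); the remaining constraints have slack.

(1) and (5)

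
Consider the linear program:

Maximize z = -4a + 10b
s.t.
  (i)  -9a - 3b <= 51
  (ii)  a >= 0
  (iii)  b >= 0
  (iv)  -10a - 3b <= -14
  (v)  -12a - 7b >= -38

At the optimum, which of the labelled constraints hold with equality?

(ii) and (v)

Extreme points and z = -4a + 10b:
  (0, 14/3) → z = 140/3
  (0, 38/7) → z = 380/7
  (7/5, 0) → z = -28/5
  (19/6, 0) → z = -38/3

The maximum is at (0, 38/7). Substituting into each constraint, equality holds for (ii) and (v); the remaining constraints have slack.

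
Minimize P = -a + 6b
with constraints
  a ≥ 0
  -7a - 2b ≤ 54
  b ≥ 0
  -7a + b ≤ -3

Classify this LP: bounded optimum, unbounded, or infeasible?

From the feasible point (3/7, 0), moving in the direction (1, 0) keeps every constraint satisfied while P decreases without bound.

unbounded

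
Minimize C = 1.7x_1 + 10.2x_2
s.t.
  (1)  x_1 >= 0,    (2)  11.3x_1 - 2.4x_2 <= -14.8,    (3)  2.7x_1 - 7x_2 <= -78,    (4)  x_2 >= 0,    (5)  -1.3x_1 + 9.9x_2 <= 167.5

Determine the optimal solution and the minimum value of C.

x_1 = 0, x_2 = 78/7, minimum C = 3978/35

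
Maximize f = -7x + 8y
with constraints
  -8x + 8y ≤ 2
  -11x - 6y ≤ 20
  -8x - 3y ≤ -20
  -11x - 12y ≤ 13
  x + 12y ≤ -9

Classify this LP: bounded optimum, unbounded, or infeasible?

Extreme points and f = -7x + 8y:
  (31/7, -36/7) → f = -505/7
  (89/31, -92/93) → f = -2605/93
The feasible region has finitely many vertices and no improving ray; the maximum is -2605/93 at (89/31, -92/93).

bounded optimum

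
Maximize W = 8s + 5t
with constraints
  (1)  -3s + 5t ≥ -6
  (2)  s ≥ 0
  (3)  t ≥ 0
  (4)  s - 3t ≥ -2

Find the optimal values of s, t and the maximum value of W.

s = 7, t = 3, maximum W = 71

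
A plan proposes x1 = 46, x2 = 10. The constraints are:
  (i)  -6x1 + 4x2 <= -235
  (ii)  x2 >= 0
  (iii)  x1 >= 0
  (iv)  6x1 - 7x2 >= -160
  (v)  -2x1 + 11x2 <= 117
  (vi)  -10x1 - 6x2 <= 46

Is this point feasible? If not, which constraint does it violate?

(i): -236 ≤ -235 ✓
(ii): 10 ≥ 0 ✓
(iii): 46 ≥ 0 ✓
(iv): 206 ≥ -160 ✓
(v): 18 ≤ 117 ✓
(vi): -520 ≤ 46 ✓

feasible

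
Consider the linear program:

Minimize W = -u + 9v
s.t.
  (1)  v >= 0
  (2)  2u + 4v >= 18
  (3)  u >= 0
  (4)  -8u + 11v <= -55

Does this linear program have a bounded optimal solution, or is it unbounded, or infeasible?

unbounded

From the feasible point (9, 0), moving in the direction (1, 0) keeps every constraint satisfied while W decreases without bound.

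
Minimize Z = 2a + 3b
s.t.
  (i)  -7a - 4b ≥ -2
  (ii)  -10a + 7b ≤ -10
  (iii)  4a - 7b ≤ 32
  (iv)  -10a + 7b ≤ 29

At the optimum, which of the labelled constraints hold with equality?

(ii) and (iii)

Corner points and Z = 2a + 3b:
  (54/89, -50/89) → Z = -42/89
  (142/65, -216/65) → Z = -28/5
  (-11/3, -20/3) → Z = -82/3

The minimum is at (-11/3, -20/3). Substituting into each constraint, equality holds for (ii) and (iii); the remaining constraints have slack.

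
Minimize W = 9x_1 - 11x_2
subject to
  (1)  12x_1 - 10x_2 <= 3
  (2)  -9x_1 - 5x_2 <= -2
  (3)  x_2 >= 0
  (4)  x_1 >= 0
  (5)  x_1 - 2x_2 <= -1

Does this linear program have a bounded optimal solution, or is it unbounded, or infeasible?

From the feasible point (8/7, 15/14), moving in the direction (0, 1) keeps every constraint satisfied while W decreases without bound.

unbounded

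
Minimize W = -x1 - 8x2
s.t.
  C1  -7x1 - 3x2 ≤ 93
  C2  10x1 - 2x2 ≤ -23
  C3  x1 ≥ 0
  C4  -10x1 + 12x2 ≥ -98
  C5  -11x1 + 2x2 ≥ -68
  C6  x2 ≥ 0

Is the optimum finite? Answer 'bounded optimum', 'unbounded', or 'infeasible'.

From the feasible point (0, 23/2), moving in the direction (0, 1) keeps every constraint satisfied while W decreases without bound.

unbounded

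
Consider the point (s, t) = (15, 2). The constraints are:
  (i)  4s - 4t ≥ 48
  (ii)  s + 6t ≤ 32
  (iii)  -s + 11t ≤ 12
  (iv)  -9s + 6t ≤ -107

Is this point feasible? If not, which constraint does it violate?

(i): 52 ≥ 48 ✓
(ii): 27 ≤ 32 ✓
(iii): 7 ≤ 12 ✓
(iv): -123 ≤ -107 ✓

feasible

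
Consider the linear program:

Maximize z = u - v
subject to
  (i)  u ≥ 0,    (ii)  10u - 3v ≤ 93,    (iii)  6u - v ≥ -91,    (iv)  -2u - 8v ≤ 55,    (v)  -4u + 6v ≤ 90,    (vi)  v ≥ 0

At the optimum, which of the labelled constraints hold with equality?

(ii) and (vi)

Vertices and z = u - v:
  (0, 15) → z = -15
  (0, 0) → z = 0
  (69/4, 53/2) → z = -37/4
  (93/10, 0) → z = 93/10

The maximum is at (93/10, 0). Substituting into each constraint, equality holds for (ii) and (vi); the remaining constraints have slack.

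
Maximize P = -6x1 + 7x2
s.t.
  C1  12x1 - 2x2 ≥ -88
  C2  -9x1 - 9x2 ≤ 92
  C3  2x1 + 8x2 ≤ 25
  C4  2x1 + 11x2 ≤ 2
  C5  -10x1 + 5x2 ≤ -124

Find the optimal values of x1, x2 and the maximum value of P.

x1 = 229/20, x2 = -19/10, maximum P = -82

Extreme points and P = -6x1 + 7x2:
  (656/135, -2036/135) → P = -18188/135
  (259/6, -23/3) → P = -938/3
  (229/20, -19/10) → P = -82
The feasible region is unbounded (it extends along (4, -1), (1, -1)), but P strictly decreases along every unbounded feasible direction, so there is no improving ray and the maximum is attained at a vertex.

At the optimal vertex, 2x1 + 11x2 = 2 and -10x1 + 5x2 = -124.
Solving simultaneously gives x1 = 229/20, x2 = -19/10.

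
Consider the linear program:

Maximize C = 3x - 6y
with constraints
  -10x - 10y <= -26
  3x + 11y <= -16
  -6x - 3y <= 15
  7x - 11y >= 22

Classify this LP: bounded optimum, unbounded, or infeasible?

From the feasible point (223/40, -119/40), moving in the direction (11, -3) keeps every constraint satisfied while C increases without bound.

unbounded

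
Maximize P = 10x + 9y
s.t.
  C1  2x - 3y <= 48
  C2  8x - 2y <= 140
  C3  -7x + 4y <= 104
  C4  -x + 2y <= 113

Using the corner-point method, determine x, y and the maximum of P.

Feasible corners and P = 10x + 9y:
  (81/5, -26/5) → P = 576/5
  (-504/13, -544/13) → P = -9936/13
  (253/7, 522/7) → P = 7228/7
  (122/5, 687/10) → P = 8623/10

x = 253/7, y = 522/7, maximum P = 7228/7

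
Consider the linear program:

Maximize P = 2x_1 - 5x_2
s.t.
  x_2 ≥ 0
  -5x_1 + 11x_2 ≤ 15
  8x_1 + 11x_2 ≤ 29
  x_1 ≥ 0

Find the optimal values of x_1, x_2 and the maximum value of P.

x_1 = 29/8, x_2 = 0, maximum P = 29/4

Feasible corners and P = 2x_1 - 5x_2:
  (29/8, 0) → P = 29/4
  (0, 0) → P = 0
  (14/13, 265/143) → P = -1017/143
  (0, 15/11) → P = -75/11

The binding constraints are x_2 = 0 and 8x_1 + 11x_2 = 29.
Solving simultaneously gives x_1 = 29/8, x_2 = 0.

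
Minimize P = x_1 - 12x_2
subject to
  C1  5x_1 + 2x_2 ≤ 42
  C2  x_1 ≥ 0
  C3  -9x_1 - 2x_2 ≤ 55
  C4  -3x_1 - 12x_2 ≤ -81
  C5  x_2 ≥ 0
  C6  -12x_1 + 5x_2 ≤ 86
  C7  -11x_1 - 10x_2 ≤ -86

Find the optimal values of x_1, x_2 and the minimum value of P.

Vertices and P = x_1 - 12x_2:
  (19/3, 31/6) → P = -167/3
  (38/49, 934/49) → P = -11170/49
  (0, 86/5) → P = -1032/5
  (0, 43/5) → P = -516/5
  (37/17, 211/34) → P = -1229/17

The binding constraints are 5x_1 + 2x_2 = 42 and -12x_1 + 5x_2 = 86.
Solving simultaneously gives x_1 = 38/49, x_2 = 934/49.

x_1 = 38/49, x_2 = 934/49, minimum P = -11170/49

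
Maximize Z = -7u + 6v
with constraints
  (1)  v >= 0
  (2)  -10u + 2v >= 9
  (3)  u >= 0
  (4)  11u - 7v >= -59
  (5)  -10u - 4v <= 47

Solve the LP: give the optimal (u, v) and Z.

u = 55/48, v = 491/48, maximum Z = 2561/48

Corner points and Z = -7u + 6v:
  (0, 9/2) → Z = 27
  (55/48, 491/48) → Z = 2561/48
  (0, 59/7) → Z = 354/7

The binding constraints are -10u + 2v = 9 and 11u - 7v = -59.
Solving simultaneously gives u = 55/48, v = 491/48.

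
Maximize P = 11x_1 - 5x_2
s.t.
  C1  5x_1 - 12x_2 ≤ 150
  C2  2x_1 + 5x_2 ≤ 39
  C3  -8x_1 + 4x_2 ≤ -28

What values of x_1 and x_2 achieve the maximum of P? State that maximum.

The optimum lies where 5x_1 - 12x_2 = 150 and 2x_1 + 5x_2 = 39.
Solving simultaneously gives x_1 = 174/7, x_2 = -15/7.

x_1 = 174/7, x_2 = -15/7, maximum P = 1989/7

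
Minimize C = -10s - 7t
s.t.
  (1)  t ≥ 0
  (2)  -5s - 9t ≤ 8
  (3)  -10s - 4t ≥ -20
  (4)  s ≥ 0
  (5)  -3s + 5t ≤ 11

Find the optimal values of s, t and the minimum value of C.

Corner points and C = -10s - 7t:
  (2, 0) → C = -20
  (0, 0) → C = 0
  (28/31, 85/31) → C = -875/31
  (0, 11/5) → C = -77/5

s = 28/31, t = 85/31, minimum C = -875/31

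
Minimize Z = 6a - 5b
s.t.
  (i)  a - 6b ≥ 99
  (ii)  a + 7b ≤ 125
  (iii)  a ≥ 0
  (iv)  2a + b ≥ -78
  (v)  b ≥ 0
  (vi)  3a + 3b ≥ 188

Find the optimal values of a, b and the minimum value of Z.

Feasible corners and Z = 6a - 5b:
  (111, 2) → Z = 656
  (99, 0) → Z = 594
  (125, 0) → Z = 750

At the optimal vertex, a - 6b = 99 and b = 0.
Solving simultaneously gives a = 99, b = 0.

a = 99, b = 0, minimum Z = 594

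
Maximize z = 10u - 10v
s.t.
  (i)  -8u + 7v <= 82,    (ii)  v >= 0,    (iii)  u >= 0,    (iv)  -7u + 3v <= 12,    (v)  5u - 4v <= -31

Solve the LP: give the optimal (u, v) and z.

u = 45/13, v = 157/13, maximum z = -1120/13

Corner points and z = 10u - 10v:
  (162/25, 478/25) → z = -632/5
  (37, 54) → z = -170
  (45/13, 157/13) → z = -1120/13

At the optimal vertex, -7u + 3v = 12 and 5u - 4v = -31.
Solving simultaneously gives u = 45/13, v = 157/13.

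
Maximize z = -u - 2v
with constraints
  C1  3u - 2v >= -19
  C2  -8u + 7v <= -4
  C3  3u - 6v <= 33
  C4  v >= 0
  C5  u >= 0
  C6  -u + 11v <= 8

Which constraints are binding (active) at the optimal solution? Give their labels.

C2 and C4

Vertices and z = -u - 2v:
  (1/2, 0) → z = -1/2
  (100/81, 68/81) → z = -236/81
  (11, 0) → z = -11
  (137/9, 19/9) → z = -175/9

The maximum is at (1/2, 0). Substituting into each constraint, equality holds for C2 and C4; the remaining constraints have slack.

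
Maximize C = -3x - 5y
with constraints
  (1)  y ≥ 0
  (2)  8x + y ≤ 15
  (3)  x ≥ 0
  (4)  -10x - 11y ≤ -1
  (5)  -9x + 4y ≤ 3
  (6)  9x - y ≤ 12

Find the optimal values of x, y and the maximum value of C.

Corner points and C = -3x - 5y:
  (1/10, 0) → C = -3/10
  (4/3, 0) → C = -4
  (57/41, 159/41) → C = -966/41
  (27/17, 39/17) → C = -276/17
  (0, 1/11) → C = -5/11
  (0, 3/4) → C = -15/4

The binding constraints are y = 0 and -10x - 11y = -1.
Solving simultaneously gives x = 1/10, y = 0.

x = 1/10, y = 0, maximum C = -3/10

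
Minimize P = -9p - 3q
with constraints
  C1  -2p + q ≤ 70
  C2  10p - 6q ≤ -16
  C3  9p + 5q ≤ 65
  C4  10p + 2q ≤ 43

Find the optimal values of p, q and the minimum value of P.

Vertices and P = -9p - 3q:
  (-202, -334) → P = 2820
  (-15, 40) → P = 15
  (113/40, 59/8) → P = -951/20
  (85/32, 263/32) → P = -777/16

p = 85/32, q = 263/32, minimum P = -777/16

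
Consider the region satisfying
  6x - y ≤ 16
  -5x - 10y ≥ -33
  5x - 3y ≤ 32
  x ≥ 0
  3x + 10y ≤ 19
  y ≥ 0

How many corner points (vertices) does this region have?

Intersecting each pair of boundary lines and keeping only the points that satisfy every inequality leaves:
  (179/63, 22/21)
  (8/3, 0)
  (0, 19/10)
  (0, 0)

4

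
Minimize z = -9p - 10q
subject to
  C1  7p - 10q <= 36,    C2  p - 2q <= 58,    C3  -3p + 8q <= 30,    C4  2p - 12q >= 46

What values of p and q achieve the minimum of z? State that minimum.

Vertices and z = -9p - 10q:
  (-127, -185/2) → z = 2068
  (-7/16, -125/32) → z = 43
  (-182/5, -99/10) → z = 2133/5
The feasible region is unbounded (it extends along (-8, -3), (-2, -1)), but z strictly increases along every unbounded feasible direction, so there is no improving ray and the minimum is attained at a vertex.

The optimum lies where 7p - 10q = 36 and 2p - 12q = 46.
Solving simultaneously gives p = -7/16, q = -125/32.

p = -7/16, q = -125/32, minimum z = 43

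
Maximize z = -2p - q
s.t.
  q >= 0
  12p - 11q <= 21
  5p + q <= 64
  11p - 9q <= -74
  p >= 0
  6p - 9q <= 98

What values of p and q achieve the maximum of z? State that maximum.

p = 0, q = 74/9, maximum z = -74/9

Extreme points and z = -2p - q:
  (251/28, 537/28) → z = -1039/28
  (0, 64) → z = -64
  (0, 74/9) → z = -74/9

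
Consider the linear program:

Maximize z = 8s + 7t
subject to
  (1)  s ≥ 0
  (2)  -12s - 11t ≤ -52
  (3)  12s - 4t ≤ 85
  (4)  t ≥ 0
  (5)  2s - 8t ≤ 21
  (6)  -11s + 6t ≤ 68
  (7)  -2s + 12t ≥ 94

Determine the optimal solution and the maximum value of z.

Extreme points and z = 8s + 7t:
  (0, 34/3) → z = 238/3
  (0, 47/6) → z = 329/6
  (391/14, 1751/28) → z = 18513/28
  (349/34, 649/68) → z = 10127/68

At the optimal vertex, 12s - 4t = 85 and -11s + 6t = 68.
Solving simultaneously gives s = 391/14, t = 1751/28.

s = 391/14, t = 1751/28, maximum z = 18513/28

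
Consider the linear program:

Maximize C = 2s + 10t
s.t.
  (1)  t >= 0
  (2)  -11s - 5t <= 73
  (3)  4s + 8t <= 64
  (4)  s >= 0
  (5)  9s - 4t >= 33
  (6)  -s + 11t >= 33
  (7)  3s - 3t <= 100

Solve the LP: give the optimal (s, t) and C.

Vertices and C = 2s + 10t:
  (65/11, 111/22) → C = 685/11
  (110/13, 49/13) → C = 710/13
  (99/19, 66/19) → C = 858/19

The optimum lies where 4s + 8t = 64 and 9s - 4t = 33.
Solving simultaneously gives s = 65/11, t = 111/22.

s = 65/11, t = 111/22, maximum C = 685/11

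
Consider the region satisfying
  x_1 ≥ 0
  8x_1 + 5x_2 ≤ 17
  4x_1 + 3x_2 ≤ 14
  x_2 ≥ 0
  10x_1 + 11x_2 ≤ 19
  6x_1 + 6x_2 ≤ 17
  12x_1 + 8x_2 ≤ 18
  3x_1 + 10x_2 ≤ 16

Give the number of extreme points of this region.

Pairwise boundary intersections that survive every other constraint:
  (0, 0)
  (0, 8/5)
  (3/2, 0)
  (23/26, 12/13)
  (14/67, 103/67)

5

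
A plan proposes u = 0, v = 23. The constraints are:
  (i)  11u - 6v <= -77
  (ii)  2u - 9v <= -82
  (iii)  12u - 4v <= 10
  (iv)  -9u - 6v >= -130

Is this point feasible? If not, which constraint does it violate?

Constraint (iv): -9u - 6v = -138, which is not ≥ -130. All other constraints are satisfied.

not feasible — violates (iv)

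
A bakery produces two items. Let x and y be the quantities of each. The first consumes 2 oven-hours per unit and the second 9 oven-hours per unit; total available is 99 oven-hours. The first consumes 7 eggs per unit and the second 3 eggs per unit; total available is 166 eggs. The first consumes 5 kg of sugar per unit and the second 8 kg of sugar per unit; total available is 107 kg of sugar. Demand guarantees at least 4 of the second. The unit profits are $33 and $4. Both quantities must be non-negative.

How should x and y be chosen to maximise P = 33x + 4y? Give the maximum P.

x = 15, y = 4, maximum P = 511

Corner points and P = 33x + 4y:
  (0, 11) → P = 44
  (0, 4) → P = 16
  (171/29, 281/29) → P = 6767/29
  (15, 4) → P = 511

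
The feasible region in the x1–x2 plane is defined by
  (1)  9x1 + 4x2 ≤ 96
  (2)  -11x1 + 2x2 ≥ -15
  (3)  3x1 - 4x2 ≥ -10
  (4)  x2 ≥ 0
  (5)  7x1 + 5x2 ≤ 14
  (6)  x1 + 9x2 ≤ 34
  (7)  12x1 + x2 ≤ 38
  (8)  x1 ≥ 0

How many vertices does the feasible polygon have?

5

Of the 28 pairwise boundary intersections, those satisfying every inequality are:
  (15/11, 0)
  (103/69, 49/69)
  (6/43, 112/43)
  (0, 5/2)
  (0, 0)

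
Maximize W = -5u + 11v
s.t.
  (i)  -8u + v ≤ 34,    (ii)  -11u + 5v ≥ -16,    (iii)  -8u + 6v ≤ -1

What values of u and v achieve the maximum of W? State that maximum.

u = 7/2, v = 9/2, maximum W = 32

At the optimal vertex, -11u + 5v = -16 and -8u + 6v = -1.
Solving simultaneously gives u = 7/2, v = 9/2.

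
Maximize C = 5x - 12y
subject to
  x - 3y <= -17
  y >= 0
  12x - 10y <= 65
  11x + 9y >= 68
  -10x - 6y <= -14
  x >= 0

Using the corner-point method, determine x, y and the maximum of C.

x = 365/26, y = 269/26, maximum C = -1403/26

Feasible corners and C = 5x - 12y:
  (365/26, 269/26) → C = -1403/26
  (17/14, 85/14) → C = -935/14
  (0, 68/9) → C = -272/3
The feasible region is unbounded (it extends along (0, 1), (5, 6)), but C strictly decreases along every unbounded feasible direction, so there is no improving ray and the maximum is attained at a vertex.

The binding constraints are x - 3y = -17 and 12x - 10y = 65.
Solving simultaneously gives x = 365/26, y = 269/26.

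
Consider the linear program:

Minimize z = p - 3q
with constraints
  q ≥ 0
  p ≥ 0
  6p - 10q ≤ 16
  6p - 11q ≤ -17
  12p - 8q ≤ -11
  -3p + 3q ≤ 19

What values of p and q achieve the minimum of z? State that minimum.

Vertices and z = p - 3q:
  (0, 17/11) → z = -51/11
  (0, 19/3) → z = -19
  (5/28, 23/14) → z = -19/4
  (119/12, 65/4) → z = -233/6

At the optimal vertex, 12p - 8q = -11 and -3p + 3q = 19.
Solving simultaneously gives p = 119/12, q = 65/4.

p = 119/12, q = 65/4, minimum z = -233/6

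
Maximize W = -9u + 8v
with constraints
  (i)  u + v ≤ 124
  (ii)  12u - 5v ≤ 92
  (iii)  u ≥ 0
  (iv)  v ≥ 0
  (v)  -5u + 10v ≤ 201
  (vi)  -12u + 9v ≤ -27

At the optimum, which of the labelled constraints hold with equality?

(ii) and (vi)

Corner points and W = -9u + 8v:
  (23/3, 0) → W = -69
  (231/16, 65/4) → W = 1/16
  (9/4, 0) → W = -81/4

The maximum is at (231/16, 65/4). Substituting into each constraint, equality holds for (ii) and (vi); the remaining constraints have slack.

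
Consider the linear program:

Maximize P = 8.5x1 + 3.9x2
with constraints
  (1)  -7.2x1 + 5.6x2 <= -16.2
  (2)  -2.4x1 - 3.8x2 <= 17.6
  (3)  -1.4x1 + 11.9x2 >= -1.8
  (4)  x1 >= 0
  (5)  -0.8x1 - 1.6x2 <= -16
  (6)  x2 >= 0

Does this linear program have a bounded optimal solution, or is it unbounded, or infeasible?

unbounded

From the feasible point (7.22, 6.39), moving in the direction (11.9, 1.4) keeps every constraint satisfied while P increases without bound.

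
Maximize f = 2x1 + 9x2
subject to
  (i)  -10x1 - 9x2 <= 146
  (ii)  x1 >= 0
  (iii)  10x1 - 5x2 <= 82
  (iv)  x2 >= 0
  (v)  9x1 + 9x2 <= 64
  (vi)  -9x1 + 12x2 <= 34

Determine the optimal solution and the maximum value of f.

Vertices and f = 2x1 + 9x2:
  (0, 0) → f = 0
  (0, 17/6) → f = 51/2
  (64/9, 0) → f = 128/9
  (22/9, 14/3) → f = 422/9

x1 = 22/9, x2 = 14/3, maximum f = 422/9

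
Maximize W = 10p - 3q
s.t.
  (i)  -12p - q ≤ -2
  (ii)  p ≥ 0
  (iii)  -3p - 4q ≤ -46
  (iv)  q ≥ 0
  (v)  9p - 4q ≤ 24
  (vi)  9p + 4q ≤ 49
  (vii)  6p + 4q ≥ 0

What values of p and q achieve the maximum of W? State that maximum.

Vertices and W = 10p - 3q:
  (0, 23/2) → W = -69/2
  (0, 49/4) → W = -147/4
  (1/2, 89/8) → W = -227/8

p = 1/2, q = 89/8, maximum W = -227/8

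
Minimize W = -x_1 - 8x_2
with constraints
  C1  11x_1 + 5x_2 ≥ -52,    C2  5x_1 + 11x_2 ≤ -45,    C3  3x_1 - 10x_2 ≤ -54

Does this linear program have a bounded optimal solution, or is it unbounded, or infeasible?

infeasible

The boundaries 11x_1 + 5x_2 = -52 and 5x_1 + 11x_2 = -45 meet at (-347/96, -235/96), but that point violates 3x_1 - 10x_2 ≤ -54. Every candidate vertex is excluded by some other constraint, so the feasible region is empty.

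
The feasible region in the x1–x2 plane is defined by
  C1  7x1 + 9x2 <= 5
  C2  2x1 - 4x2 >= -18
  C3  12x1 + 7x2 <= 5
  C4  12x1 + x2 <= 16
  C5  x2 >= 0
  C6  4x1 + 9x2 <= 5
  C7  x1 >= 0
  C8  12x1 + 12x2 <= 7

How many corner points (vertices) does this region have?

5

Of the 28 pairwise boundary intersections, those satisfying every inequality are:
  (0, 5/9)
  (1/8, 11/24)
  (5/12, 0)
  (11/60, 2/5)
  (0, 0)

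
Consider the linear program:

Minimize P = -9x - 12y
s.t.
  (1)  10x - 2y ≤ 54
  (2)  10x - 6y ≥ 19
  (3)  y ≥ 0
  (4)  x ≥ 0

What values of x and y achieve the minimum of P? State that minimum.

Extreme points and P = -9x - 12y:
  (143/20, 35/4) → P = -3387/20
  (27/5, 0) → P = -243/5
  (19/10, 0) → P = -171/10

At the optimal vertex, 10x - 2y = 54 and 10x - 6y = 19.
Solving simultaneously gives x = 143/20, y = 35/4.

x = 143/20, y = 35/4, minimum P = -3387/20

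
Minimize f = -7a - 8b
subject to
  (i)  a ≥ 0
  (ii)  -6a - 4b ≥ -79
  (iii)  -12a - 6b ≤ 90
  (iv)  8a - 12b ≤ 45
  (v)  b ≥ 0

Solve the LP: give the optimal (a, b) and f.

a = 0, b = 79/4, minimum f = -158

Corner points and f = -7a - 8b:
  (0, 79/4) → f = -158
  (0, 0) → f = 0
  (141/13, 181/52) → f = -1349/13
  (45/8, 0) → f = -315/8

The binding constraints are a = 0 and -6a - 4b = -79.
Solving simultaneously gives a = 0, b = 79/4.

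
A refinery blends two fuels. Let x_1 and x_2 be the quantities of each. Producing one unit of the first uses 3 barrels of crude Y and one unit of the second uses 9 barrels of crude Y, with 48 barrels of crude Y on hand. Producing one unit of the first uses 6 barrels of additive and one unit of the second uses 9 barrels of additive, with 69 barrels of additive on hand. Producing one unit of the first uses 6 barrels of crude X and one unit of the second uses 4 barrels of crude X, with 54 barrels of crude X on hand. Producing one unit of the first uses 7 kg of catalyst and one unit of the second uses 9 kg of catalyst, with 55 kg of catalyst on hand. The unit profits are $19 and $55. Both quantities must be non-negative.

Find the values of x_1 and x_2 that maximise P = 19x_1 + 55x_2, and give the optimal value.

Feasible corners and P = 19x_1 + 55x_2:
  (0, 0) → P = 0
  (0, 16/3) → P = 880/3
  (55/7, 0) → P = 1045/7
  (7/4, 19/4) → P = 589/2

At the optimal vertex, 3x_1 + 9x_2 = 48 and 7x_1 + 9x_2 = 55.
Solving simultaneously gives x_1 = 7/4, x_2 = 19/4.

x_1 = 7/4, x_2 = 19/4, maximum P = 589/2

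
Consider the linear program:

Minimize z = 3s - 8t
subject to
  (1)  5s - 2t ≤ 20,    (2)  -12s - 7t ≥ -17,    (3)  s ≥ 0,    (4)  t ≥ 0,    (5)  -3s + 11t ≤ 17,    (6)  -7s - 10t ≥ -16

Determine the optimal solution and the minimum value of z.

s = 0, t = 17/11, minimum z = -136/11

Vertices and z = 3s - 8t:
  (17/12, 0) → z = 17/4
  (58/71, 73/71) → z = -410/71
  (0, 0) → z = 0
  (0, 17/11) → z = -136/11
  (6/107, 167/107) → z = -1318/107

The optimum lies where s = 0 and -3s + 11t = 17.
Solving simultaneously gives s = 0, t = 17/11.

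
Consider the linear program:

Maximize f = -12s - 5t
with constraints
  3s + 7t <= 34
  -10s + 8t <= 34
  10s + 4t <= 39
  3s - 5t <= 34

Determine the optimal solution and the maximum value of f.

Feasible corners and f = -12s - 5t:
  (17/47, 221/47) → f = -1309/47
  (137/58, 223/58) → f = -2759/58
  (-17, -17) → f = 289
  (331/62, -223/62) → f = -2857/62

s = -17, t = -17, maximum f = 289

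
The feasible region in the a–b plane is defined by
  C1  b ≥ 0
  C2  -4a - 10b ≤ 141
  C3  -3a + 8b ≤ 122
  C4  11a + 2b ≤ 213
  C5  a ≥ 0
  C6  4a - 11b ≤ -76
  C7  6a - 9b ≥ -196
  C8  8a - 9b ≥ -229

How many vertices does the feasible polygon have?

4

Pairwise boundary intersections that survive every other constraint:
  (730/47, 1981/94)
  (0, 61/4)
  (2191/129, 1688/129)
  (0, 76/11)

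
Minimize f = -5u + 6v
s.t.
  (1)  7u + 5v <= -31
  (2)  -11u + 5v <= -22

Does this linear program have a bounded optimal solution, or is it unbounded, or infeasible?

From the feasible point (-1/2, -11/2), moving in the direction (-5, -11) keeps every constraint satisfied while f decreases without bound.

unbounded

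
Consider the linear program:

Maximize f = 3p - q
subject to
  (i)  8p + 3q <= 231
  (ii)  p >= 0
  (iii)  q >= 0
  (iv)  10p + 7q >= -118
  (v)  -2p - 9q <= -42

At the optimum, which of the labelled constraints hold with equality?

Vertices and f = 3p - q:
  (0, 77) → f = -77
  (231/8, 0) → f = 693/8
  (0, 14/3) → f = -14/3
  (21, 0) → f = 63

The maximum is at (231/8, 0). Substituting into each constraint, equality holds for (i) and (iii); the remaining constraints have slack.

(i) and (iii)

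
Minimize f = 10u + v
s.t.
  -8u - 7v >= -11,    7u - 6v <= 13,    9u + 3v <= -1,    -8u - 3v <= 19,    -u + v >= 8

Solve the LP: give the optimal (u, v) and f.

The binding constraints are -8u - 7v = -11 and -8u - 3v = 19.
Solving simultaneously gives u = -83/16, v = 15/2.

u = -83/16, v = 15/2, minimum f = -355/8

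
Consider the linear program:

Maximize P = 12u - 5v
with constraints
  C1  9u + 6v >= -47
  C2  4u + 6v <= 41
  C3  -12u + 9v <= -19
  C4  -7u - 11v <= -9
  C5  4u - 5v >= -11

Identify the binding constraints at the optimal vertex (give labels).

Corner points and P = 12u - 5v:
  (161/36, 104/27) → P = 929/27
  (397/2, -251/2) → P = 6019/2
  (58/39, -5/39) → P = 721/39

The maximum is at (397/2, -251/2). Substituting into each constraint, equality holds for C2 and C4; the remaining constraints have slack.

C2 and C4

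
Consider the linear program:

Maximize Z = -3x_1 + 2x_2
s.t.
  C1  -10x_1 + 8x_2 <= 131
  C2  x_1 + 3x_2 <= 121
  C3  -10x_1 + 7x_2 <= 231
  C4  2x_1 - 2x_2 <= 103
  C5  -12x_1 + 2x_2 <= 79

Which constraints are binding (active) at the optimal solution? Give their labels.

C1 and C5

Extreme points and Z = -3x_1 + 2x_2:
  (575/38, 1341/38) → Z = 957/38
  (-185/38, 391/38) → Z = 1337/38
  (551/8, 139/8) → Z = -1375/8
  (-91/5, -697/10) → Z = -424/5

The maximum is at (-185/38, 391/38). Substituting into each constraint, equality holds for C1 and C5; the remaining constraints have slack.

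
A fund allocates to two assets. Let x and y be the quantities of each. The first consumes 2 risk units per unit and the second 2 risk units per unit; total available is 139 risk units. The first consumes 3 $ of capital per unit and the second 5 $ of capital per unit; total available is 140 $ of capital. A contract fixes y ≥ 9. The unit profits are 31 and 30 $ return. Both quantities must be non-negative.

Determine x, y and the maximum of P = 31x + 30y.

Feasible corners and P = 31x + 30y:
  (0, 28) → P = 840
  (0, 9) → P = 270
  (95/3, 9) → P = 3755/3

The binding constraints are 3x + 5y = 140 and y = 9.
Solving simultaneously gives x = 95/3, y = 9.

x = 95/3, y = 9, maximum P = 3755/3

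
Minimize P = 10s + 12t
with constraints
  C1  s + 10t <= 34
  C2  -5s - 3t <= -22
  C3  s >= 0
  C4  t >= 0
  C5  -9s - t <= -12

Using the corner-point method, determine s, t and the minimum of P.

s = 22/5, t = 0, minimum P = 44

Vertices and P = 10s + 12t:
  (118/47, 148/47) → P = 2956/47
  (34, 0) → P = 340
  (22/5, 0) → P = 44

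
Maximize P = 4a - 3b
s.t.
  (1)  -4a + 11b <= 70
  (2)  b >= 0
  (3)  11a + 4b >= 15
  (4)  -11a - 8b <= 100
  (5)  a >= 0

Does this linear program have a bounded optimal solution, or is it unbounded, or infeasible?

unbounded

From the feasible point (0, 70/11), moving in the direction (1, 0) keeps every constraint satisfied while P increases without bound.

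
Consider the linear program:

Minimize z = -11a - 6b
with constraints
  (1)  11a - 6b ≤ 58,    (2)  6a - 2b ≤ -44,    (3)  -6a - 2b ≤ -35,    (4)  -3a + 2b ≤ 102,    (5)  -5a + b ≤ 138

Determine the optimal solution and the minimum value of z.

a = 58/3, b = 80, minimum z = -2078/3

The optimum lies where 6a - 2b = -44 and -3a + 2b = 102.
Solving simultaneously gives a = 58/3, b = 80.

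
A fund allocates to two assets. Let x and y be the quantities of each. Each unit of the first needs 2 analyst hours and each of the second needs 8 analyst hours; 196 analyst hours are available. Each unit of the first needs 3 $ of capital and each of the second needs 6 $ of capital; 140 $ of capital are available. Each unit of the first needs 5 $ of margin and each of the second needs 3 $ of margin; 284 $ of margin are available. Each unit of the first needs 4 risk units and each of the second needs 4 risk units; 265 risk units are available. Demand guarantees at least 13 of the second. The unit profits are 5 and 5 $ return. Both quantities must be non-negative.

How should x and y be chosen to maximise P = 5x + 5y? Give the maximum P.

x = 62/3, y = 13, maximum P = 505/3

Vertices and P = 5x + 5y:
  (0, 70/3) → P = 350/3
  (0, 13) → P = 65
  (62/3, 13) → P = 505/3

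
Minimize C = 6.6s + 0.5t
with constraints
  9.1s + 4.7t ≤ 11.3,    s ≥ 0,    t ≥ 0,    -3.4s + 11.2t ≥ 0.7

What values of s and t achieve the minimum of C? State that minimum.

Extreme points and C = 6.6s + 0.5t:
  (0, 113/47) → C = 113/94
  (4109/3930, 1493/3930) → C = 278659/39300
  (0, 1/16) → C = 1/32

At the optimal vertex, s = 0 and -3.4s + 11.2t = 0.7.
Solving simultaneously gives s = 0, t = 1/16.

s = 0, t = 1/16, minimum C = 1/32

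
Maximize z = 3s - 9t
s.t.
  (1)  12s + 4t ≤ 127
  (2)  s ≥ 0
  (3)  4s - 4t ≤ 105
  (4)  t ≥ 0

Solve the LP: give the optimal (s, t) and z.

s = 127/12, t = 0, maximum z = 127/4

Vertices and z = 3s - 9t:
  (0, 127/4) → z = -1143/4
  (127/12, 0) → z = 127/4
  (0, 0) → z = 0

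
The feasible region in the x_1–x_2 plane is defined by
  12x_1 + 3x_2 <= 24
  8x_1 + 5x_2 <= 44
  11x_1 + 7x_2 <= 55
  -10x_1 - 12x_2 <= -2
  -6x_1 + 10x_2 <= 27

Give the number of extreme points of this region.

3

The feasible vertices (each the meet of two boundaries and inside every other half-plane) are:
  (47/19, -36/19)
  (53/46, 78/23)
  (-76/43, 141/86)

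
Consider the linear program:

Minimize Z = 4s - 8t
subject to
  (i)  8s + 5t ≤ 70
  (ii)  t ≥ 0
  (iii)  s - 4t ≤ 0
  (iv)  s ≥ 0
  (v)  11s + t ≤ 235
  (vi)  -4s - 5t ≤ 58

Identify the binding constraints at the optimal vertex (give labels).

(i) and (iv)

Extreme points and Z = 4s - 8t:
  (280/37, 70/37) → Z = 560/37
  (0, 14) → Z = -112
  (0, 0) → Z = 0

The minimum is at (0, 14). Substituting into each constraint, equality holds for (i) and (iv); the remaining constraints have slack.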